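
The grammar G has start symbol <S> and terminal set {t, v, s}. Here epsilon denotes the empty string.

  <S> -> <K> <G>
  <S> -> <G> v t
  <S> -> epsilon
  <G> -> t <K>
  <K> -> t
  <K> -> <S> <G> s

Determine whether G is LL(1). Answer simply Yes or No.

No

FIRST(<S>) = {epsilon, t}
FIRST(<G>) = {t}
FIRST(<K>) = {t}
FOLLOW(<S>) = {$, t}
FOLLOW(<G>) = {$, s, t, v}
FOLLOW(<K>) = {$, s, t, v}
Cell M[<K>, t] receives both <K> -> t and <K> -> <S> <G> s — the grammar is not LL(1).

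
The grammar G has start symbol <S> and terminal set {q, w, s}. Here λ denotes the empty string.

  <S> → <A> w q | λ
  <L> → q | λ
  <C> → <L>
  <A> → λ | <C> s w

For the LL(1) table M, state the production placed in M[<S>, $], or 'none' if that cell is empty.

<S> → λ

FIRST(<L>) = {λ, q}
FIRST(<C>) = {λ, q}  (via <L>)
FIRST(<A>) = {λ, q, s}  (via <C> s w)
FIRST(<S>) = {λ, q, s, w}  (via <A> w q)
FOLLOW(<S>) includes $ since <S> is the start symbol.
FOLLOW(<S>): <S> appears on no right-hand side. Thus FOLLOW(<S>) = {$}.
For <S> → <A> w q: FIRST(<A> w q) = {q, s, w}, so it goes in M[<S>, t] for t ∈ {q, s, w}.
For <S> → λ: FIRST(λ) = {λ}, so it goes in M[<S>, t] for t ∈ {}; since λ ∈ FIRST, also for every t ∈ FOLLOW(<S>) = {$}.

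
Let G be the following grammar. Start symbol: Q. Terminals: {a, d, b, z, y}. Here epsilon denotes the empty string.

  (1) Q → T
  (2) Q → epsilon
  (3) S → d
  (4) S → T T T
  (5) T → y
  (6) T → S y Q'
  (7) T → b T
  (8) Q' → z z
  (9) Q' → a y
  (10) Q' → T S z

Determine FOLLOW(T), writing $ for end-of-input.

{$, b, d, y, z}

FIRST(Q): from Q→T we get {b, d, y}; from Q→epsilon we get {epsilon}. So FIRST(Q) = {epsilon, b, d, y}.
FIRST(S): from S→d we get {d}; from S→T T T we get {b, d, y}. So FIRST(S) = {b, d, y}.
FIRST(T): from T→y we get {y}; from T→S y Q' we get {b, d, y}; from T→b T we get {b}. So FIRST(T) = {b, d, y}.
FIRST(Q'): from Q'→z z we get {z}; from Q'→a y we get {a}; from Q'→T S z we get {b, d, y}. So FIRST(Q') = {a, b, d, y, z}.
FOLLOW(Q) includes $ since Q is the start symbol.
FOLLOW(Q): Q appears on no right-hand side. Thus FOLLOW(Q) = {$}.
FOLLOW(S): in T→S y Q', S is followed by y Q' with FIRST {y}; in Q'→T S z, S is followed by z with FIRST {z}. Thus FOLLOW(S) = {y, z}.
FOLLOW(T): in Q→T, the suffix after T is empty, so FOLLOW(T) ⊇ FOLLOW(Q) = {$}; in S→T T T (occurrence 1), T is followed by T T with FIRST {b, d, y}; in S→T T T (occurrence 2), T is followed by T with FIRST {b, d, y}; in S→T T T (occurrence 3), the suffix after T is empty, so FOLLOW(T) ⊇ FOLLOW(S) = {y, z}; in T→b T, the suffix after T is empty (adds nothing new); in Q'→T S z, T is followed by S z with FIRST {b, d, y}. Thus FOLLOW(T) = {$, b, d, y, z}.
FOLLOW(Q'): in T→S y Q', the suffix after Q' is empty, so FOLLOW(Q') ⊇ FOLLOW(T) = {$, b, d, y, z}. Thus FOLLOW(Q') = {$, b, d, y, z}.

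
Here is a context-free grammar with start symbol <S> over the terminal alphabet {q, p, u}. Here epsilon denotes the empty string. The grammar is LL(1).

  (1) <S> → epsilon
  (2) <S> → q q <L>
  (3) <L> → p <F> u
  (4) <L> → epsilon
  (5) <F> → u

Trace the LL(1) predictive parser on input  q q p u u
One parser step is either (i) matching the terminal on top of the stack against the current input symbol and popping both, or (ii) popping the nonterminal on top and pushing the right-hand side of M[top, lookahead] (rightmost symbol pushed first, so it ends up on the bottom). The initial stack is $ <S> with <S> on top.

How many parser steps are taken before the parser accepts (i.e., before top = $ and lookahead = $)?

8

step 1: stack=$ <S>  input=q q p u u $  — expand <S> → q q <L>
step 2: stack=$ <L> q q  input=q q p u u $  — match q
step 3: stack=$ <L> q  input=q p u u $  — match q
step 4: stack=$ <L>  input=p u u $  — expand <L> → p <F> u
step 5: stack=$ u <F> p  input=p u u $  — match p
step 6: stack=$ u <F>  input=u u $  — expand <F> → u
step 7: stack=$ u u  input=u u $  — match u
step 8: stack=$ u  input=u $  — match u
Accept reached after 8 steps.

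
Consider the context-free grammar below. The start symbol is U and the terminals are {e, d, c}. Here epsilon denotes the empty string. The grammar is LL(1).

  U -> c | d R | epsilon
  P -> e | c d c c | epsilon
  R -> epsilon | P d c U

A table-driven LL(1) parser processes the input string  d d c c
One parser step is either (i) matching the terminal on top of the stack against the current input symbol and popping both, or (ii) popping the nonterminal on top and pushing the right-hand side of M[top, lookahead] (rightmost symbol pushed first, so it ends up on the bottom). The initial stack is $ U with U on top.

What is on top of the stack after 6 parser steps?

step 1: stack=$ U  input=d d c c $  — expand U -> d R
step 2: stack=$ R d  input=d d c c $  — match d
step 3: stack=$ R  input=d c c $  — expand R -> P d c U
step 4: stack=$ U c d P  input=d c c $  — expand P -> epsilon
step 5: stack=$ U c d  input=d c c $  — match d
step 6: stack=$ U c  input=c c $  — match c
Stack after step 6: $ U (top = U).

U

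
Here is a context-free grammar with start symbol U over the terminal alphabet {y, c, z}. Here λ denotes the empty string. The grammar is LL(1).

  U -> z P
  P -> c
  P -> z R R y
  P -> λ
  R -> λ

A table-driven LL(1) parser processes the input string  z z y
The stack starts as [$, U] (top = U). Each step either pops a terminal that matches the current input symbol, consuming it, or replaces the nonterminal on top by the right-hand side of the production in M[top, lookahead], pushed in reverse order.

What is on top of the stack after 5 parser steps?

R

step 1: stack=$ U  input=z z y $  — expand U -> z P
step 2: stack=$ P z  input=z z y $  — match z
step 3: stack=$ P  input=z y $  — expand P -> z R R y
step 4: stack=$ y R R z  input=z y $  — match z
step 5: stack=$ y R R  input=y $  — expand R -> λ
Stack after step 5: $ y R (top = R).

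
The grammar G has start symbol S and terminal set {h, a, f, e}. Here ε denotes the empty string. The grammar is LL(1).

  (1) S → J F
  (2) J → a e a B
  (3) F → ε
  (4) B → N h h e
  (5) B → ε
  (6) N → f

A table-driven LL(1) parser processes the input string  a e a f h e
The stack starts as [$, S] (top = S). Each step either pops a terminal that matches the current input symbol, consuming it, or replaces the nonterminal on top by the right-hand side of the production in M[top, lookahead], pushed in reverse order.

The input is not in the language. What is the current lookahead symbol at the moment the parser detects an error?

step 1: stack=$ S  input=a e a f h e $  — expand S → J F
step 2: stack=$ F J  input=a e a f h e $  — expand J → a e a B
step 3: stack=$ F B a e a  input=a e a f h e $  — match a
step 4: stack=$ F B a e  input=e a f h e $  — match e
step 5: stack=$ F B a  input=a f h e $  — match a
step 6: stack=$ F B  input=f h e $  — expand B → N h h e
step 7: stack=$ F e h h N  input=f h e $  — expand N → f
step 8: stack=$ F e h h f  input=f h e $  — match f
step 9: stack=$ F e h h  input=h e $  — match h
step 10: stack=$ F e h  input=e $  — error: top is terminal h but lookahead is e

e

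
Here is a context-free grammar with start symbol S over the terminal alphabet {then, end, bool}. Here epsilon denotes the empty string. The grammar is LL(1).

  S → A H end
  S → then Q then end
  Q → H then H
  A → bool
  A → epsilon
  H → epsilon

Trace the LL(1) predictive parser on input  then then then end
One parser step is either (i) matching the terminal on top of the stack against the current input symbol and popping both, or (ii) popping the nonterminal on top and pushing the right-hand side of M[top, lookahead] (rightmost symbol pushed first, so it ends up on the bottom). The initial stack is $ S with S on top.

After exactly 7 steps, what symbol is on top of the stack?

end

     Stack                Input                 Action
  1  $ S                  then then then end $  expand S → then Q then end
  2  $ end then Q then    then then then end $  match then
  3  $ end then Q         then then end $       expand Q → H then H
  4  $ end then H then H  then then end $       expand H → epsilon
  5  $ end then H then    then then end $       match then
  6  $ end then H         then end $            expand H → epsilon
  7  $ end then           then end $            match then
Stack after step 7: $ end (top = end).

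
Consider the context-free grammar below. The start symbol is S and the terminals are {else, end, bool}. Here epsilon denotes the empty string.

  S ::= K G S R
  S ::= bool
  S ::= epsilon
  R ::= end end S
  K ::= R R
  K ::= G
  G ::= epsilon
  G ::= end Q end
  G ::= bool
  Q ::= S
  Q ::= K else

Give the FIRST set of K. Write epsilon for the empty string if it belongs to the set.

{epsilon, bool, end}

FIRST(R): from R::=end end S we get {end}. So FIRST(R) = {end}.
FIRST(G): from G::=epsilon we get {epsilon}; from G::=end Q end we get {end}; from G::=bool we get {bool}. So FIRST(G) = {epsilon, bool, end}.
FIRST(K): from K::=R R we get {end}; from K::=G we get {epsilon, bool, end}. So FIRST(K) = {epsilon, bool, end}.
FIRST(S): from S::=K G S R we get {bool, end}; from S::=bool we get {bool}; from S::=epsilon we get {epsilon}. So FIRST(S) = {epsilon, bool, end}.
FIRST(Q): from Q::=S we get {epsilon, bool, end}; from Q::=K else we get {bool, else, end}. So FIRST(Q) = {epsilon, bool, else, end}.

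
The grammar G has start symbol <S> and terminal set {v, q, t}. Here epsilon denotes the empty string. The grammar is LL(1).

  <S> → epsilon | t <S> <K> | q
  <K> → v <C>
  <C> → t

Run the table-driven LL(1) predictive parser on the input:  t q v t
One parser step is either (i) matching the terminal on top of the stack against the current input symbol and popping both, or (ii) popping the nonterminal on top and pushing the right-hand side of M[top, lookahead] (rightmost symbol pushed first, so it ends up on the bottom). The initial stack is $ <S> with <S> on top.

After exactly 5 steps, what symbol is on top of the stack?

v

     Stack        Input      Action
  1  $ <S>        t q v t $  expand <S> → t <S> <K>
  2  $ <K> <S> t  t q v t $  match t
  3  $ <K> <S>    q v t $    expand <S> → q
  4  $ <K> q      q v t $    match q
  5  $ <K>        v t $      expand <K> → v <C>
Stack after step 5: $ <C> v (top = v).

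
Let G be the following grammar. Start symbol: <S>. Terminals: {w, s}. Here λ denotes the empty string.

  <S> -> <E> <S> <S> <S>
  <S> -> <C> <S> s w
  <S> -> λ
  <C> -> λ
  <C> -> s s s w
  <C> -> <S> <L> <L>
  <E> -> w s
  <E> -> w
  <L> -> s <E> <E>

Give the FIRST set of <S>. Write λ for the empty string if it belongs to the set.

FIRST(<E>): from <E>->w s we get {w}; from <E>->w we get {w}. So FIRST(<E>) = {w}.
FIRST(<L>): from <L>->s <E> <E> we get {s}. So FIRST(<L>) = {s}.
FIRST(<S>): from <S>-><E> <S> <S> <S> we get {w}; from <S>-><C> <S> s w we get {s, w}; from <S>->λ we get {λ}. So FIRST(<S>) = {λ, s, w}.
FIRST(<C>): from <C>->λ we get {λ}; from <C>->s s s w we get {s}; from <C>-><S> <L> <L> we get {s, w}. So FIRST(<C>) = {λ, s, w}.

{λ, s, w}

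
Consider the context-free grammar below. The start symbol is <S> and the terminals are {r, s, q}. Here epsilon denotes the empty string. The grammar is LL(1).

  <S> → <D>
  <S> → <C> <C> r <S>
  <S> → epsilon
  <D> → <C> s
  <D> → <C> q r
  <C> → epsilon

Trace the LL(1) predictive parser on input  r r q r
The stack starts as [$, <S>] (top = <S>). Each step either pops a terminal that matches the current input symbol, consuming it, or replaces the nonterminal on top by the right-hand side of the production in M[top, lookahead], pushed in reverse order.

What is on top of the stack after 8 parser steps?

<S>

step 1: stack=$ <S>  input=r r q r $  — expand <S> → <C> <C> r <S>
step 2: stack=$ <S> r <C> <C>  input=r r q r $  — expand <C> → epsilon
step 3: stack=$ <S> r <C>  input=r r q r $  — expand <C> → epsilon
step 4: stack=$ <S> r  input=r r q r $  — match r
step 5: stack=$ <S>  input=r q r $  — expand <S> → <C> <C> r <S>
step 6: stack=$ <S> r <C> <C>  input=r q r $  — expand <C> → epsilon
step 7: stack=$ <S> r <C>  input=r q r $  — expand <C> → epsilon
step 8: stack=$ <S> r  input=r q r $  — match r
Stack after step 8: $ <S> (top = <S>).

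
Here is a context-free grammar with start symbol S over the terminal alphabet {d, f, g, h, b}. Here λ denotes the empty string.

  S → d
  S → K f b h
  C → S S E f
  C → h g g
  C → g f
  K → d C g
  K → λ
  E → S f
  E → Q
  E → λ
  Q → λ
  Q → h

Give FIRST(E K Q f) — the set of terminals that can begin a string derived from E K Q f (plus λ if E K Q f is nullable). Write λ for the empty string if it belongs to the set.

FIRST(K) = {λ, d}
FIRST(Q) = {λ, h}
FIRST(S) = {d, f}  (via K f b h)
FIRST(C) = {d, f, g, h}  (via S S E f)
FIRST(E) = {λ, d, f, h}  (via S f, Q)
FIRST(E K Q f): take FIRST of each symbol in turn, carrying on past any symbol whose FIRST contains λ; result {d, f, h}.

{d, f, h}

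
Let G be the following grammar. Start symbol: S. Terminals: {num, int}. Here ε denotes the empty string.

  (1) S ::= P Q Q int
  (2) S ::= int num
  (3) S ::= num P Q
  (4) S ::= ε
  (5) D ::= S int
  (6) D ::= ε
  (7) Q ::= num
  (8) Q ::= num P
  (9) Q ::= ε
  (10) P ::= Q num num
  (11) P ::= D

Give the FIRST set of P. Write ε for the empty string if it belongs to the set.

FIRST(Q) = {ε, num}
FIRST(S) = {ε, int, num}  (via P Q Q int)
FIRST(D) = {ε, int, num}  (via S int)
FIRST(P) = {ε, int, num}  (via Q num num, D)

{ε, int, num}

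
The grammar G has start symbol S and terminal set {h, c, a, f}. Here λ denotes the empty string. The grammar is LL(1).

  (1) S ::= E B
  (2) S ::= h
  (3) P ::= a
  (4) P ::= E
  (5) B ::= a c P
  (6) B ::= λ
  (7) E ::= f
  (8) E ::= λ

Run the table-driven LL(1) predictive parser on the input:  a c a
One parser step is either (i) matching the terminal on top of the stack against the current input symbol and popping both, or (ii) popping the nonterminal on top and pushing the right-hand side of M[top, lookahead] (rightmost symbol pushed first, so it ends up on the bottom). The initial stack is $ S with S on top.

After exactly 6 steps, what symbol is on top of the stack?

     Stack    Input    Action
  1  $ S      a c a $  expand S ::= E B
  2  $ B E    a c a $  expand E ::= λ
  3  $ B      a c a $  expand B ::= a c P
  4  $ P c a  a c a $  match a
  5  $ P c    c a $    match c
  6  $ P      a $      expand P ::= a
Stack after step 6: $ a (top = a).

a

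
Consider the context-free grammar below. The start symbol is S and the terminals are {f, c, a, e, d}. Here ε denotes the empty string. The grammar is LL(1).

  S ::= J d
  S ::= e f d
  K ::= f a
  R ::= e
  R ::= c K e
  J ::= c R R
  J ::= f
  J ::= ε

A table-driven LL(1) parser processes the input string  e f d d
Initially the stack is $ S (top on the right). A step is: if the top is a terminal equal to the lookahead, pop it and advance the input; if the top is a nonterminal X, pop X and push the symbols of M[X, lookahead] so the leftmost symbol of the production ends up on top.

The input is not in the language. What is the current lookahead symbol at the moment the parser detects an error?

d

step 1: stack=$ S  input=e f d d $  — expand S ::= e f d
step 2: stack=$ d f e  input=e f d d $  — match e
step 3: stack=$ d f  input=f d d $  — match f
step 4: stack=$ d  input=d d $  — match d
step 5: stack=$  input=d $  — error: stack empty but input remains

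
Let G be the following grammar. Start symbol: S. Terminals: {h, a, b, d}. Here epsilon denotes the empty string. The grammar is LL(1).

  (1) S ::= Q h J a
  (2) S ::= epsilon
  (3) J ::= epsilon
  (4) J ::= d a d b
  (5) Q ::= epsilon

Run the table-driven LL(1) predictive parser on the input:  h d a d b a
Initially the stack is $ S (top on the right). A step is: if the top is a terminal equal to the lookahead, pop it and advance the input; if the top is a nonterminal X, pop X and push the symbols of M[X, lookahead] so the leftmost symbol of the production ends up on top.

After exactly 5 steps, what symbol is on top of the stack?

step 1: stack=$ S  input=h d a d b a $  — expand S ::= Q h J a
step 2: stack=$ a J h Q  input=h d a d b a $  — expand Q ::= epsilon
step 3: stack=$ a J h  input=h d a d b a $  — match h
step 4: stack=$ a J  input=d a d b a $  — expand J ::= d a d b
step 5: stack=$ a b d a d  input=d a d b a $  — match d
Stack after step 5: $ a b d a (top = a).

a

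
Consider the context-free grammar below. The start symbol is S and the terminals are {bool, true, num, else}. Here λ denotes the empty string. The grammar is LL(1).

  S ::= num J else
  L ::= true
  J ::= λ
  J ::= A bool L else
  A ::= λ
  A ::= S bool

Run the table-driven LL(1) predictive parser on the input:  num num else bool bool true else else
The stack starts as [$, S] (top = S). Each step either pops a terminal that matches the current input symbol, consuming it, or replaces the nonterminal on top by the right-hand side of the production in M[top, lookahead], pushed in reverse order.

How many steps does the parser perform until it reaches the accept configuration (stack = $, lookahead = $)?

      Stack                               Input                                    Action
   1  $ S                                 num num else bool bool true else else $  expand S ::= num J else
   2  $ else J num                        num num else bool bool true else else $  match num
   3  $ else J                            num else bool bool true else else $      expand J ::= A bool L else
   4  $ else else L bool A                num else bool bool true else else $      expand A ::= S bool
   5  $ else else L bool bool S           num else bool bool true else else $      expand S ::= num J else
   6  $ else else L bool bool else J num  num else bool bool true else else $      match num
   7  $ else else L bool bool else J      else bool bool true else else $          expand J ::= λ
   8  $ else else L bool bool else        else bool bool true else else $          match else
   9  $ else else L bool bool             bool bool true else else $               match bool
  10  $ else else L bool                  bool true else else $                    match bool
  11  $ else else L                       true else else $                         expand L ::= true
  12  $ else else true                    true else else $                         match true
  13  $ else else                         else else $                              match else
  14  $ else                              else $                                   match else
Accept reached after 14 steps.

14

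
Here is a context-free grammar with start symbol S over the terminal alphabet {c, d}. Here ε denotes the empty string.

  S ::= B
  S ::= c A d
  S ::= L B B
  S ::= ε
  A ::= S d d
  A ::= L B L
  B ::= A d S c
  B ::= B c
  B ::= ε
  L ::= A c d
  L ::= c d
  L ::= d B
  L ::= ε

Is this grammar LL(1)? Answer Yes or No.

FIRST(S) = {ε, c, d}
FIRST(A) = {ε, c, d}
FIRST(B) = {ε, c, d}
FIRST(L) = {ε, c, d}
FOLLOW(S) = {$, c, d}
FOLLOW(A) = {c, d}
FOLLOW(B) = {$, c, d}
FOLLOW(L) = {$, c, d}
Cell M[A, c] receives both A ::= S d d and A ::= L B L — the grammar is not LL(1).

No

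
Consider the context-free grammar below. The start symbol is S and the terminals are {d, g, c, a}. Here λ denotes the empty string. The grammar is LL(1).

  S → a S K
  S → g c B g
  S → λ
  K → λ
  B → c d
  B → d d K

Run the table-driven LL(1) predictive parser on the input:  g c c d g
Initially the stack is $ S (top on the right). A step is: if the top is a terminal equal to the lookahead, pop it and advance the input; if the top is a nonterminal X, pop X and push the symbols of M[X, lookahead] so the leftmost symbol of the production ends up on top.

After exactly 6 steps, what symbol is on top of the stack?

step 1: stack=$ S  input=g c c d g $  — expand S → g c B g
step 2: stack=$ g B c g  input=g c c d g $  — match g
step 3: stack=$ g B c  input=c c d g $  — match c
step 4: stack=$ g B  input=c d g $  — expand B → c d
step 5: stack=$ g d c  input=c d g $  — match c
step 6: stack=$ g d  input=d g $  — match d
Stack after step 6: $ g (top = g).

g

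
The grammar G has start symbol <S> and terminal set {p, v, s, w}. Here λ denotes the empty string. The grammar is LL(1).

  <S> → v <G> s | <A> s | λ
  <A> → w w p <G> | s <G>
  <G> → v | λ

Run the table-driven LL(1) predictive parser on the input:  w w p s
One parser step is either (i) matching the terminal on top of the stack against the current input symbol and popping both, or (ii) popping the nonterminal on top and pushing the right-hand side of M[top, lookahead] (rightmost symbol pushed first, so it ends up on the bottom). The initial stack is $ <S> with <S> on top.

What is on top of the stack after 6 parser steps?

step 1: stack=$ <S>  input=w w p s $  — expand <S> → <A> s
step 2: stack=$ s <A>  input=w w p s $  — expand <A> → w w p <G>
step 3: stack=$ s <G> p w w  input=w w p s $  — match w
step 4: stack=$ s <G> p w  input=w p s $  — match w
step 5: stack=$ s <G> p  input=p s $  — match p
step 6: stack=$ s <G>  input=s $  — expand <G> → λ
Stack after step 6: $ s (top = s).

s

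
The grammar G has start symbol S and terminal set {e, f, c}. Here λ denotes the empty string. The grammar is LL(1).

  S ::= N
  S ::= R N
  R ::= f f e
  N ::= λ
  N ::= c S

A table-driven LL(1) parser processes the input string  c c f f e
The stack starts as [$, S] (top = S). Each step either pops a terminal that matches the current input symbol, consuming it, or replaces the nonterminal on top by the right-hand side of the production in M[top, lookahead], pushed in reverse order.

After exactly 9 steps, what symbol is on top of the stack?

     Stack      Input        Action
  1  $ S        c c f f e $  expand S ::= N
  2  $ N        c c f f e $  expand N ::= c S
  3  $ S c      c c f f e $  match c
  4  $ S        c f f e $    expand S ::= N
  5  $ N        c f f e $    expand N ::= c S
  6  $ S c      c f f e $    match c
  7  $ S        f f e $      expand S ::= R N
  8  $ N R      f f e $      expand R ::= f f e
  9  $ N e f f  f f e $      match f
Stack after step 9: $ N e f (top = f).

f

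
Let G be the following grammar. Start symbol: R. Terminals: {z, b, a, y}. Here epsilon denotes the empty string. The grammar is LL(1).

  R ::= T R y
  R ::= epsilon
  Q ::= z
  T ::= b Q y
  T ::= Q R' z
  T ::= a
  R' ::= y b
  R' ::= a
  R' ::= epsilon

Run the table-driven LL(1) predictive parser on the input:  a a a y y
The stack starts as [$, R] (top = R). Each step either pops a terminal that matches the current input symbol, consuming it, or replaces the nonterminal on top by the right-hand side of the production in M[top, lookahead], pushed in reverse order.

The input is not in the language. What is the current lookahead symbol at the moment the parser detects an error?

step 1: stack=$ R  input=a a a y y $  — expand R ::= T R y
step 2: stack=$ y R T  input=a a a y y $  — expand T ::= a
step 3: stack=$ y R a  input=a a a y y $  — match a
step 4: stack=$ y R  input=a a y y $  — expand R ::= T R y
step 5: stack=$ y y R T  input=a a y y $  — expand T ::= a
step 6: stack=$ y y R a  input=a a y y $  — match a
step 7: stack=$ y y R  input=a y y $  — expand R ::= T R y
step 8: stack=$ y y y R T  input=a y y $  — expand T ::= a
step 9: stack=$ y y y R a  input=a y y $  — match a
step 10: stack=$ y y y R  input=y y $  — expand R ::= epsilon
step 11: stack=$ y y y  input=y y $  — match y
step 12: stack=$ y y  input=y $  — match y
step 13: stack=$ y  input=$  — error: top is terminal y but lookahead is $

$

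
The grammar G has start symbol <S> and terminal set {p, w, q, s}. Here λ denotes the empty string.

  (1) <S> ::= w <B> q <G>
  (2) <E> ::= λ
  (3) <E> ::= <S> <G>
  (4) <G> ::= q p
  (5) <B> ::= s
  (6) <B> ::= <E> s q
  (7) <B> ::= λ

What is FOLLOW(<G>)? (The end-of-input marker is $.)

FIRST(<S>): from <S>::=w <B> q <G> we get {w}. So FIRST(<S>) = {w}.
FIRST(<G>): from <G>::=q p we get {q}. So FIRST(<G>) = {q}.
FIRST(<E>): from <E>::=λ we get {λ}; from <E>::=<S> <G> we get {w}. So FIRST(<E>) = {λ, w}.
FIRST(<B>): from <B>::=s we get {s}; from <B>::=<E> s q we get {s, w}; from <B>::=λ we get {λ}. So FIRST(<B>) = {λ, s, w}.
FOLLOW(<S>) includes $ since <S> is the start symbol.
FOLLOW(<S>): in <E>::=<S> <G>, <S> is followed by <G> with FIRST {q}. Thus FOLLOW(<S>) = {$, q}.
FOLLOW(<E>): in <B>::=<E> s q, <E> is followed by s q with FIRST {s}. Thus FOLLOW(<E>) = {s}.
FOLLOW(<G>): in <S>::=w <B> q <G>, the suffix after <G> is empty, so FOLLOW(<G>) ⊇ FOLLOW(<S>) = {$, q}; in <E>::=<S> <G>, the suffix after <G> is empty, so FOLLOW(<G>) ⊇ FOLLOW(<E>) = {s}. Thus FOLLOW(<G>) = {$, q, s}.
FOLLOW(<B>): in <S>::=w <B> q <G>, <B> is followed by q <G> with FIRST {q}. Thus FOLLOW(<B>) = {q}.

{$, q, s}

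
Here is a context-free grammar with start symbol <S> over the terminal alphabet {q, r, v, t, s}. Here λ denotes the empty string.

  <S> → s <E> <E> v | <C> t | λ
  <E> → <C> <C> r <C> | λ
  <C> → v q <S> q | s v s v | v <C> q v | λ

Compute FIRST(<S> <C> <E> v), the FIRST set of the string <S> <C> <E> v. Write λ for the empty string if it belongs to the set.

{r, s, t, v}

FIRST(<C>): from <C>→v q <S> q we get {v}; from <C>→s v s v we get {s}; from <C>→v <C> q v we get {v}; from <C>→λ we get {λ}. So FIRST(<C>) = {λ, s, v}.
FIRST(<S>): from <S>→s <E> <E> v we get {s}; from <S>→<C> t we get {s, t, v}; from <S>→λ we get {λ}. So FIRST(<S>) = {λ, s, t, v}.
FIRST(<E>): from <E>→<C> <C> r <C> we get {r, s, v}; from <E>→λ we get {λ}. So FIRST(<E>) = {λ, r, s, v}.
FIRST(<S> <C> <E> v): take FIRST of each symbol in turn, carrying on past any symbol whose FIRST contains λ; result {r, s, t, v}.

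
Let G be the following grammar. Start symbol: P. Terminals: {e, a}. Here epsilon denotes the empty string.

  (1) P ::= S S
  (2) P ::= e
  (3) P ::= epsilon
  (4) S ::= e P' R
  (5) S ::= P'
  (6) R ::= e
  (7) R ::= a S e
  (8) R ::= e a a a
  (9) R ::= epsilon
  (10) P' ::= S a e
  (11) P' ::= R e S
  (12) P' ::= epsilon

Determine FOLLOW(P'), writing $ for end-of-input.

FIRST(R): from R::=e we get {e}; from R::=a S e we get {a}; from R::=e a a a we get {e}; from R::=epsilon we get {epsilon}. So FIRST(R) = {epsilon, a, e}.
FIRST(P): from P::=S S we get {epsilon, a, e}; from P::=e we get {e}; from P::=epsilon we get {epsilon}. So FIRST(P) = {epsilon, a, e}.
FIRST(S): from S::=e P' R we get {e}; from S::=P' we get {epsilon, a, e}. So FIRST(S) = {epsilon, a, e}.
FIRST(P'): from P'::=S a e we get {a, e}; from P'::=R e S we get {a, e}; from P'::=epsilon we get {epsilon}. So FIRST(P') = {epsilon, a, e}.
FOLLOW(P) includes $ since P is the start symbol.
FOLLOW(P): P appears on no right-hand side. Thus FOLLOW(P) = {$}.
FOLLOW(S): in P::=S S (occurrence 1), S is followed by S with FIRST {epsilon, a, e}; in P::=S S (occurrence 1), the suffix after S is nullable, so FOLLOW(S) ⊇ FOLLOW(P) = {$}; in P::=S S (occurrence 2), the suffix after S is empty, so FOLLOW(S) ⊇ FOLLOW(P) = {$}; in R::=a S e, S is followed by e with FIRST {e}; in P'::=S a e, S is followed by a e with FIRST {a}; in P'::=R e S, the suffix after S is empty, so FOLLOW(S) ⊇ FOLLOW(P') = {$, a, e}. Thus FOLLOW(S) = {$, a, e}.
FOLLOW(R): in S::=e P' R, the suffix after R is empty, so FOLLOW(R) ⊇ FOLLOW(S) = {$, a, e}; in P'::=R e S, R is followed by e S with FIRST {e}. Thus FOLLOW(R) = {$, a, e}.
FOLLOW(P'): in S::=e P' R, P' is followed by R with FIRST {epsilon, a, e}; in S::=e P' R, the suffix after P' is nullable, so FOLLOW(P') ⊇ FOLLOW(S) = {$, a, e}; in S::=P', the suffix after P' is empty, so FOLLOW(P') ⊇ FOLLOW(S) = {$, a, e}. Thus FOLLOW(P') = {$, a, e}.

{$, a, e}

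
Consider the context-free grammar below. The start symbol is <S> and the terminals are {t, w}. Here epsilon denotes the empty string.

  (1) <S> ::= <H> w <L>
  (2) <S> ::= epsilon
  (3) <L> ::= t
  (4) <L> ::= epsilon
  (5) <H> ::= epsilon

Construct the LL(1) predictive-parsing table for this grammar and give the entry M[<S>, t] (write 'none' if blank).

FIRST(<L>): from <L>::=t we get {t}; from <L>::=epsilon we get {epsilon}. So FIRST(<L>) = {epsilon, t}.
FIRST(<H>): from <H>::=epsilon we get {epsilon}. So FIRST(<H>) = {epsilon}.
FIRST(<S>): from <S>::=<H> w <L> we get {w}; from <S>::=epsilon we get {epsilon}. So FIRST(<S>) = {epsilon, w}.
FOLLOW(<S>) includes $ since <S> is the start symbol.
FOLLOW(<S>): <S> appears on no right-hand side. Thus FOLLOW(<S>) = {$}.
For <S> ::= <H> w <L>: FIRST(<H> w <L>) = {w}, so it goes in M[<S>, t] for t ∈ {w}.
For <S> ::= epsilon: FIRST(epsilon) = {epsilon}, so it goes in M[<S>, t] for t ∈ {}; since epsilon ∈ FIRST, also for every t ∈ FOLLOW(<S>) = {$}.
None of these place a production in M[<S>, t].

none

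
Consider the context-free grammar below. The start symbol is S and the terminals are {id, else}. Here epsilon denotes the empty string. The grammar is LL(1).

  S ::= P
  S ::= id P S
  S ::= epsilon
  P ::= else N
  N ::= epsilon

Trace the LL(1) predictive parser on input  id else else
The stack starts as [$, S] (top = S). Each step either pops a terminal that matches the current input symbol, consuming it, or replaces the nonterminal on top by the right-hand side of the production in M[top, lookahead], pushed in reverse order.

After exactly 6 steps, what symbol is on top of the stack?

P

     Stack       Input           Action
  1  $ S         id else else $  expand S ::= id P S
  2  $ S P id    id else else $  match id
  3  $ S P       else else $     expand P ::= else N
  4  $ S N else  else else $     match else
  5  $ S N       else $          expand N ::= epsilon
  6  $ S         else $          expand S ::= P
Stack after step 6: $ P (top = P).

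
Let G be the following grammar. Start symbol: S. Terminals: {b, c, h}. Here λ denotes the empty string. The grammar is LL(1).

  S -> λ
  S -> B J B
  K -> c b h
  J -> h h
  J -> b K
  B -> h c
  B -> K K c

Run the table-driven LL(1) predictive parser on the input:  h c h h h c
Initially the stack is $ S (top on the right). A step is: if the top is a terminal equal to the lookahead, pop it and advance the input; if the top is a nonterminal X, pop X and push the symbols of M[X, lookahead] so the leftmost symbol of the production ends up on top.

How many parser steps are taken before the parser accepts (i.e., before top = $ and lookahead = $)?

10

      Stack      Input          Action
   1  $ S        h c h h h c $  expand S -> B J B
   2  $ B J B    h c h h h c $  expand B -> h c
   3  $ B J c h  h c h h h c $  match h
   4  $ B J c    c h h h c $    match c
   5  $ B J      h h h c $      expand J -> h h
   6  $ B h h    h h h c $      match h
   7  $ B h      h h c $        match h
   8  $ B        h c $          expand B -> h c
   9  $ c h      h c $          match h
  10  $ c        c $            match c
Accept reached after 10 steps.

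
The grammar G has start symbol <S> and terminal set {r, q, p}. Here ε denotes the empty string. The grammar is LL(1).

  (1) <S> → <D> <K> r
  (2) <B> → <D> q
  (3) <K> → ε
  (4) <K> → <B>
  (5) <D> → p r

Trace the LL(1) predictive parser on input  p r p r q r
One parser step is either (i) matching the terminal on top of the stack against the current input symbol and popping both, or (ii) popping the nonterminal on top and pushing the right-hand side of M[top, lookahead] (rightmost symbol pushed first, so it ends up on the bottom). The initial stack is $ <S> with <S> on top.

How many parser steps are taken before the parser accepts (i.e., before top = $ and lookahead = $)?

      Stack        Input          Action
   1  $ <S>        p r p r q r $  expand <S> → <D> <K> r
   2  $ r <K> <D>  p r p r q r $  expand <D> → p r
   3  $ r <K> r p  p r p r q r $  match p
   4  $ r <K> r    r p r q r $    match r
   5  $ r <K>      p r q r $      expand <K> → <B>
   6  $ r <B>      p r q r $      expand <B> → <D> q
   7  $ r q <D>    p r q r $      expand <D> → p r
   8  $ r q r p    p r q r $      match p
   9  $ r q r      r q r $        match r
  10  $ r q        q r $          match q
  11  $ r          r $            match r
Accept reached after 11 steps.

11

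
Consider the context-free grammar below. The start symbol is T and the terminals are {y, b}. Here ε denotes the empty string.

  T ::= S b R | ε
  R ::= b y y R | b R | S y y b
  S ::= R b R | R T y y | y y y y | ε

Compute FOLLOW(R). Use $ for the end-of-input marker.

{$, b, y}

FIRST(T): from T::=S b R we get {b, y}; from T::=ε we get {ε}. So FIRST(T) = {ε, b, y}.
FIRST(R): from R::=b y y R we get {b}; from R::=b R we get {b}; from R::=S y y b we get {b, y}. So FIRST(R) = {b, y}.
FIRST(S): from S::=R b R we get {b, y}; from S::=R T y y we get {b, y}; from S::=y y y y we get {y}; from S::=ε we get {ε}. So FIRST(S) = {ε, b, y}.
FOLLOW(T) includes $ since T is the start symbol.
FOLLOW(T): in S::=R T y y, T is followed by y y with FIRST {y}. Thus FOLLOW(T) = {$, y}.
FOLLOW(S): in T::=S b R, S is followed by b R with FIRST {b}; in R::=S y y b, S is followed by y y b with FIRST {y}. Thus FOLLOW(S) = {b, y}.
FOLLOW(R): in T::=S b R, the suffix after R is empty, so FOLLOW(R) ⊇ FOLLOW(T) = {$, y}; in R::=b y y R, the suffix after R is empty (adds nothing new); in R::=b R, the suffix after R is empty (adds nothing new); in S::=R b R (occurrence 1), R is followed by b R with FIRST {b}; in S::=R b R (occurrence 2), the suffix after R is empty, so FOLLOW(R) ⊇ FOLLOW(S) = {b, y}; in S::=R T y y, R is followed by T y y with FIRST {b, y}. Thus FOLLOW(R) = {$, b, y}.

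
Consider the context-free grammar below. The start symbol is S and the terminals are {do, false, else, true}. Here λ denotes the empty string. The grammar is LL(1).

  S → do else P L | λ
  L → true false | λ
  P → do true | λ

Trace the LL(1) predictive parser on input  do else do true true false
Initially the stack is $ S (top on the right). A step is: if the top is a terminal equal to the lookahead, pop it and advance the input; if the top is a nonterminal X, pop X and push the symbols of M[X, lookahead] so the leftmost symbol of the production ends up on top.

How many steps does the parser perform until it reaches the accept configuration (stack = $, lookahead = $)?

     Stack          Input                         Action
  1  $ S            do else do true true false $  expand S → do else P L
  2  $ L P else do  do else do true true false $  match do
  3  $ L P else     else do true true false $     match else
  4  $ L P          do true true false $          expand P → do true
  5  $ L true do    do true true false $          match do
  6  $ L true       true true false $             match true
  7  $ L            true false $                  expand L → true false
  8  $ false true   true false $                  match true
  9  $ false        false $                       match false
Accept reached after 9 steps.

9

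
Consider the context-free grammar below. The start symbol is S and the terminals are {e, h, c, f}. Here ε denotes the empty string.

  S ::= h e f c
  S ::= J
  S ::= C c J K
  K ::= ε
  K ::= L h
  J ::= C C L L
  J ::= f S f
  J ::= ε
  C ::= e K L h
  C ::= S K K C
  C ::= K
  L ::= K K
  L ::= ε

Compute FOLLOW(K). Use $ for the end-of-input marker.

{$, c, e, f, h}

FIRST(S) = {ε, c, e, f, h}  (via J, C c J K)
FIRST(K) = {ε, h}  (via L h)
FIRST(C) = {ε, c, e, f, h}  (via S K K C, K)
FIRST(L) = {ε, h}  (via K K)
FIRST(J) = {ε, c, e, f, h}  (via C C L L)
FOLLOW(S) includes $ since S is the start symbol.
FOLLOW(S): in J::=f S f, S is followed by f with FIRST {f}; in C::=S K K C, S is followed by K K C with FIRST {ε, c, e, f, h}; in C::=S K K C, the suffix after S is nullable, so FOLLOW(S) ⊇ FOLLOW(C) = {$, c, e, f, h}. Thus FOLLOW(S) = {$, c, e, f, h}.
FOLLOW(J): in S::=J, the suffix after J is empty, so FOLLOW(J) ⊇ FOLLOW(S) = {$, c, e, f, h}; in S::=C c J K, J is followed by K with FIRST {ε, h}; in S::=C c J K, the suffix after J is nullable, so FOLLOW(J) ⊇ FOLLOW(S) = {$, c, e, f, h}. Thus FOLLOW(J) = {$, c, e, f, h}.
FOLLOW(C): in S::=C c J K, C is followed by c J K with FIRST {c}; in J::=C C L L (occurrence 1), C is followed by C L L with FIRST {ε, c, e, f, h}; in J::=C C L L (occurrence 1), the suffix after C is nullable, so FOLLOW(C) ⊇ FOLLOW(J) = {$, c, e, f, h}; in J::=C C L L (occurrence 2), C is followed by L L with FIRST {ε, h}; in J::=C C L L (occurrence 2), the suffix after C is nullable, so FOLLOW(C) ⊇ FOLLOW(J) = {$, c, e, f, h}; in C::=S K K C, the suffix after C is empty (adds nothing new). Thus FOLLOW(C) = {$, c, e, f, h}.
FOLLOW(L): in K::=L h, L is followed by h with FIRST {h}; in J::=C C L L (occurrence 1), L is followed by L with FIRST {ε, h}; in J::=C C L L (occurrence 1), the suffix after L is nullable, so FOLLOW(L) ⊇ FOLLOW(J) = {$, c, e, f, h}; in J::=C C L L (occurrence 2), the suffix after L is empty, so FOLLOW(L) ⊇ FOLLOW(J) = {$, c, e, f, h}; in C::=e K L h, L is followed by h with FIRST {h}. Thus FOLLOW(L) = {$, c, e, f, h}.
FOLLOW(K): in S::=C c J K, the suffix after K is empty, so FOLLOW(K) ⊇ FOLLOW(S) = {$, c, e, f, h}; in C::=e K L h, K is followed by L h with FIRST {h}; in C::=S K K C (occurrence 1), K is followed by K C with FIRST {ε, c, e, f, h}; in C::=S K K C (occurrence 1), the suffix after K is nullable, so FOLLOW(K) ⊇ FOLLOW(C) = {$, c, e, f, h}; in C::=S K K C (occurrence 2), K is followed by C with FIRST {ε, c, e, f, h}; in C::=S K K C (occurrence 2), the suffix after K is nullable, so FOLLOW(K) ⊇ FOLLOW(C) = {$, c, e, f, h}; in C::=K, the suffix after K is empty, so FOLLOW(K) ⊇ FOLLOW(C) = {$, c, e, f, h}; in L::=K K (occurrence 1), K is followed by K with FIRST {ε, h}; in L::=K K (occurrence 1), the suffix after K is nullable, so FOLLOW(K) ⊇ FOLLOW(L) = {$, c, e, f, h}; in L::=K K (occurrence 2), the suffix after K is empty, so FOLLOW(K) ⊇ FOLLOW(L) = {$, c, e, f, h}. Thus FOLLOW(K) = {$, c, e, f, h}.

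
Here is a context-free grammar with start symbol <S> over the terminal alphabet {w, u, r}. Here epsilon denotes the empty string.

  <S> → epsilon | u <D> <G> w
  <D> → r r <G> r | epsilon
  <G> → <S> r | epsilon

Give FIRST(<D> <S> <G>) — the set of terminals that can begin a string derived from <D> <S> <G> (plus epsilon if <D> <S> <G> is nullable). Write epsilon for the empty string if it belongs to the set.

{epsilon, r, u}

FIRST(<S>): from <S>→epsilon we get {epsilon}; from <S>→u <D> <G> w we get {u}. So FIRST(<S>) = {epsilon, u}.
FIRST(<D>): from <D>→r r <G> r we get {r}; from <D>→epsilon we get {epsilon}. So FIRST(<D>) = {epsilon, r}.
FIRST(<G>): from <G>→<S> r we get {r, u}; from <G>→epsilon we get {epsilon}. So FIRST(<G>) = {epsilon, r, u}.
FIRST(<D> <S> <G>): take FIRST of each symbol in turn, carrying on past any symbol whose FIRST contains epsilon; result {epsilon, r, u}.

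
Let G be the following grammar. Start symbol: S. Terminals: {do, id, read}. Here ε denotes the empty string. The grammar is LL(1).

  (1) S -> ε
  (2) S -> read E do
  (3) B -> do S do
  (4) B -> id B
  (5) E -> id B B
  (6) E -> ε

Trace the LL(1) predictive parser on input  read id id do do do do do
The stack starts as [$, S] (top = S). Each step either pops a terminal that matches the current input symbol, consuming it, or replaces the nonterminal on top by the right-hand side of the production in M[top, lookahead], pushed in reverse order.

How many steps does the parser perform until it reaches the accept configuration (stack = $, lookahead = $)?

      Stack           Input                        Action
   1  $ S             read id id do do do do do $  expand S -> read E do
   2  $ do E read     read id id do do do do do $  match read
   3  $ do E          id id do do do do do $       expand E -> id B B
   4  $ do B B id     id id do do do do do $       match id
   5  $ do B B        id do do do do do $          expand B -> id B
   6  $ do B B id     id do do do do do $          match id
   7  $ do B B        do do do do do $             expand B -> do S do
   8  $ do B do S do  do do do do do $             match do
   9  $ do B do S     do do do do $                expand S -> ε
  10  $ do B do       do do do do $                match do
  11  $ do B          do do do $                   expand B -> do S do
  12  $ do do S do    do do do $                   match do
  13  $ do do S       do do $                      expand S -> ε
  14  $ do do         do do $                      match do
  15  $ do            do $                         match do
Accept reached after 15 steps.

15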